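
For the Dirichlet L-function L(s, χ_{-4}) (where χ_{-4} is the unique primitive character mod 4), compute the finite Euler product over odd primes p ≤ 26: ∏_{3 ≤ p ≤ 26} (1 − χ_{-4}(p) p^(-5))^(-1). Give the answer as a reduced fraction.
∏ = 19221914719363107239019289471588875/19296053991287416836128860852453376

The odd primes p ≤ 26 are [3, 5, 7, 11, 13, 17, 19, 23]. For each, χ(p) = 1 if p ≡ 1 mod 4, χ(p) = −1 if p ≡ 3 mod 4. Taking (1 − χ(p)/p^5)^(-1) = p^5/(p^5 − χ(p)): (1 − (-1)/3^5)^(-1) · (1 − (1)/5^5)^(-1) · (1 − (-1)/7^5)^(-1) · (1 − (-1)/11^5)^(-1) · (1 − (1)/13^5)^(-1) · (1 − (1)/17^5)^(-1) · (1 − (-1)/19^5)^(-1) · (1 − (-1)/23^5)^(-1) = 19221914719363107239019289471588875/19296053991287416836128860852453376.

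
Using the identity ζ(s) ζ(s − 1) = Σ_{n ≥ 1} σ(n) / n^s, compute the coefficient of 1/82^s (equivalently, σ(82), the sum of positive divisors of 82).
σ(82) = 126

In the product (Σ m^0/m^s)(Σ k / k^s) = Σ (Σ_{d | n} d) / n^s, the coefficient of 1/n^s is σ(n) = Σ_{d | n} d. For n = 82, divisors are [1, 2, 41, 82]; summing: σ(82) = 126.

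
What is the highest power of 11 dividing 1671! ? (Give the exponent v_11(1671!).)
v_11(1671!) = 165

Legendre's formula: v_p(n!) = Σ_{k ≥ 1} ⌊n / p^k⌋. For p = 11, n = 1671, the terms are:
  ⌊1671/11^1⌋ = ⌊1671/11⌋ = 151
  ⌊1671/11^2⌋ = ⌊1671/121⌋ = 13
  ⌊1671/11^3⌋ = ⌊1671/1331⌋ = 1
(the next term ⌊1671/11^4⌋ = 0, terminating the sum). Summing: v_11(1671!) = 151 + 13 + 1 = 165.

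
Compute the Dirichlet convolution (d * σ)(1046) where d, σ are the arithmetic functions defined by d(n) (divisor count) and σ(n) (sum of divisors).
(d * σ)(1046) = 2630

Divisors of 1046: [1, 2, 523, 1046]. For each d | 1046:
  d = 1: d(1) · σ(1046/1) = 1 · 1572 = 1572
  d = 2: d(2) · σ(1046/2) = 2 · 524 = 1048
  d = 523: d(523) · σ(1046/523) = 2 · 3 = 6
  d = 1046: d(1046) · σ(1046/1046) = 4 · 1 = 4
Summing: (d * σ)(1046) = 1572 + 1048 + 6 + 4 = 2630.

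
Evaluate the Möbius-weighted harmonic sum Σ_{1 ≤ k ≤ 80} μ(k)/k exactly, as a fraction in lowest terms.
Σ μ(k)/k = -5419230422019661121772083237/214509651156044860526605636942

Values of μ(k) for 1 ≤ k ≤ 80: μ(1) = 1, μ(2) = -1, μ(3) = -1, μ(5) = -1, μ(6) = 1, μ(7) = -1, μ(10) = 1, μ(11) = -1, μ(13) = -1, μ(14) = 1, μ(15) = 1, μ(17) = -1, μ(19) = -1, μ(21) = 1, μ(22) = 1, μ(23) = -1, μ(26) = 1, μ(29) = -1, μ(30) = -1, μ(31) = -1, μ(33) = 1, μ(34) = 1, μ(35) = 1, μ(37) = -1, μ(38) = 1, μ(39) = 1, μ(41) = -1, μ(42) = -1, μ(43) = -1, μ(46) = 1, μ(47) = -1, μ(51) = 1, μ(53) = -1, μ(55) = 1, μ(57) = 1, μ(58) = 1, μ(59) = -1, μ(61) = -1, μ(62) = 1, μ(65) = 1, μ(66) = -1, μ(67) = -1, μ(69) = 1, μ(70) = -1, μ(71) = -1, μ(73) = -1, μ(74) = 1, μ(77) = 1, μ(78) = -1, μ(79) = -1, with μ = 0 on non-squarefree integers. Summing μ(k)/k for k where μ(k) ≠ 0 gives -5419230422019661121772083237/214509651156044860526605636942 ≈ -0.0253. (PNT ⟺ this sum → 0 as n → ∞.)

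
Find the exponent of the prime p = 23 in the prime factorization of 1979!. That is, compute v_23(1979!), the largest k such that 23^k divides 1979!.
v_23(1979!) = 89

Legendre's formula: v_p(n!) = Σ_{k ≥ 1} ⌊n / p^k⌋. For p = 23, n = 1979, the terms are:
  ⌊1979/23^1⌋ = ⌊1979/23⌋ = 86
  ⌊1979/23^2⌋ = ⌊1979/529⌋ = 3
(the next term ⌊1979/23^3⌋ = 0, terminating the sum). Summing: v_23(1979!) = 86 + 3 = 89.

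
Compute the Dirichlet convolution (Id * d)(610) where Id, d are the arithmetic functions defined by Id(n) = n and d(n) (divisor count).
(Id * d)(610) = 1764

Divisors of 610: [1, 2, 5, 10, 61, 122, 305, 610]. For each d | 610:
  d = 1: Id(1) · d(610/1) = 1 · 8 = 8
  d = 2: Id(2) · d(610/2) = 2 · 4 = 8
  d = 5: Id(5) · d(610/5) = 5 · 4 = 20
  d = 10: Id(10) · d(610/10) = 10 · 2 = 20
  d = 61: Id(61) · d(610/61) = 61 · 4 = 244
  d = 122: Id(122) · d(610/122) = 122 · 2 = 244
  d = 305: Id(305) · d(610/305) = 305 · 2 = 610
  d = 610: Id(610) · d(610/610) = 610 · 1 = 610
Summing: (Id * d)(610) = 8 + 8 + 20 + 20 + 244 + 244 + 610 + 610 = 1764.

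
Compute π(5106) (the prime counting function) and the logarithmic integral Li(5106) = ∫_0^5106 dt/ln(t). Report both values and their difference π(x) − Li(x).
π(5106) = 682;  Li(5106) ≈ 696.71;  π(x) − Li(x) ≈ -14.71.

Direct count of primes ≤ 5106 gives π(5106) = 682. Numerical evaluation of the logarithmic integral gives Li(5106) ≈ 696.71. The difference π(x) − Li(x) ≈ -14.71 is typically negative for small/moderate x (Li(x) overestimates), though Littlewood's theorem shows this sign changes infinitely often.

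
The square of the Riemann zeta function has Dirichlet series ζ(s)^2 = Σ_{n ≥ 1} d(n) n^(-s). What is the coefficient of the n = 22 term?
d(22) = 4

ζ(s)^2 = (Σ 1/m^s)(Σ 1/k^s). The coefficient of 1/n^s in the product is the number of ordered pairs (m, k) with mk = n, which equals d(n). For n = 22, divisors are [1, 2, 11, 22], so d(22) = 4.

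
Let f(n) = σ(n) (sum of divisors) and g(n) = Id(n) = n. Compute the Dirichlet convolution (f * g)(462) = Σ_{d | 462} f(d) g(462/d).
(σ * Id)(462) = 12075

Divisors of 462: [1, 2, 3, 6, 7, 11, 14, 21, 22, 33, 42, 66, 77, 154, 231, 462]. For each d | 462:
  d = 1: σ(1) · Id(462/1) = 1 · 462 = 462
  d = 2: σ(2) · Id(462/2) = 3 · 231 = 693
  d = 3: σ(3) · Id(462/3) = 4 · 154 = 616
  d = 6: σ(6) · Id(462/6) = 12 · 77 = 924
  d = 7: σ(7) · Id(462/7) = 8 · 66 = 528
  d = 11: σ(11) · Id(462/11) = 12 · 42 = 504
  d = 14: σ(14) · Id(462/14) = 24 · 33 = 792
  d = 21: σ(21) · Id(462/21) = 32 · 22 = 704
  d = 22: σ(22) · Id(462/22) = 36 · 21 = 756
  d = 33: σ(33) · Id(462/33) = 48 · 14 = 672
  d = 42: σ(42) · Id(462/42) = 96 · 11 = 1056
  d = 66: σ(66) · Id(462/66) = 144 · 7 = 1008
  d = 77: σ(77) · Id(462/77) = 96 · 6 = 576
  d = 154: σ(154) · Id(462/154) = 288 · 3 = 864
  d = 231: σ(231) · Id(462/231) = 384 · 2 = 768
  d = 462: σ(462) · Id(462/462) = 1152 · 1 = 1152
Summing: (σ * Id)(462) = 462 + 693 + 616 + 924 + 528 + 504 + 792 + 704 + 756 + 672 + 1056 + 1008 + 576 + 864 + 768 + 1152 = 12075.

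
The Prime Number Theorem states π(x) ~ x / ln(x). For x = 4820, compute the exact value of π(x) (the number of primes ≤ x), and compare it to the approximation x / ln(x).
π(4820) = 649;  x/ln(x) ≈ 568.36;  relative error ≈ 12.43%.

Directly count primes up to 4820: π(4820) = 649. The PNT approximation gives 4820/ln(4820) ≈ 4820/8.48053 ≈ 568.36. Relative error (π(x) − x/ln(x)) / π(x) ≈ 12.43%; the approximation is known to undercount slightly (Li(x) is a better estimate).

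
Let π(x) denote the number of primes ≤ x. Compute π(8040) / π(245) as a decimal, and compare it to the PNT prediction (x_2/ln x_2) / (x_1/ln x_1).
π(8040)/π(245) = 1011/53 ≈ 19.0755;  PNT prediction ≈ 20.0764.

π(245) = 53 and π(8040) = 1011, so π(8040)/π(245) ≈ 19.0755. The PNT-predicted ratio is (8040/ln(8040)) / (245/ln(245)) ≈ 20.0764. The two agree to within a few percent, as expected.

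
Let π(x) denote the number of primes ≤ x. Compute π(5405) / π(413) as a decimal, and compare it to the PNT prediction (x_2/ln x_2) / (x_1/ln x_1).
π(5405)/π(413) = 712/80 ≈ 8.9000;  PNT prediction ≈ 9.1715.

π(413) = 80 and π(5405) = 712, so π(5405)/π(413) ≈ 8.9000. The PNT-predicted ratio is (5405/ln(5405)) / (413/ln(413)) ≈ 9.1715. The two agree to within a few percent, as expected.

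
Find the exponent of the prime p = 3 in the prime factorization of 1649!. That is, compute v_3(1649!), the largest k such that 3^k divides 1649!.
v_3(1649!) = 821

Legendre's formula: v_p(n!) = Σ_{k ≥ 1} ⌊n / p^k⌋. For p = 3, n = 1649, the terms are:
  ⌊1649/3^1⌋ = ⌊1649/3⌋ = 549
  ⌊1649/3^2⌋ = ⌊1649/9⌋ = 183
  ⌊1649/3^3⌋ = ⌊1649/27⌋ = 61
  ⌊1649/3^4⌋ = ⌊1649/81⌋ = 20
  ⌊1649/3^5⌋ = ⌊1649/243⌋ = 6
  ⌊1649/3^6⌋ = ⌊1649/729⌋ = 2
(the next term ⌊1649/3^7⌋ = 0, terminating the sum). Summing: v_3(1649!) = 549 + 183 + 61 + 20 + 6 + 2 = 821.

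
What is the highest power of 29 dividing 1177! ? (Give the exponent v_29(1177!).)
v_29(1177!) = 41

Legendre's formula: v_p(n!) = Σ_{k ≥ 1} ⌊n / p^k⌋. For p = 29, n = 1177, the terms are:
  ⌊1177/29^1⌋ = ⌊1177/29⌋ = 40
  ⌊1177/29^2⌋ = ⌊1177/841⌋ = 1
(the next term ⌊1177/29^3⌋ = 0, terminating the sum). Summing: v_29(1177!) = 40 + 1 = 41.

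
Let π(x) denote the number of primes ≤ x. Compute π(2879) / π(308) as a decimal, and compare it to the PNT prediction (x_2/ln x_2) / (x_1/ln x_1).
π(2879)/π(308) = 417/63 ≈ 6.6190;  PNT prediction ≈ 6.7244.

π(308) = 63 and π(2879) = 417, so π(2879)/π(308) ≈ 6.6190. The PNT-predicted ratio is (2879/ln(2879)) / (308/ln(308)) ≈ 6.7244. The two agree to within a few percent, as expected.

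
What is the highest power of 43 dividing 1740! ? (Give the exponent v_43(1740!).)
v_43(1740!) = 40

Legendre's formula: v_p(n!) = Σ_{k ≥ 1} ⌊n / p^k⌋. For p = 43, n = 1740, the terms are:
  ⌊1740/43^1⌋ = ⌊1740/43⌋ = 40
(the next term ⌊1740/43^2⌋ = 0, terminating the sum). Summing: v_43(1740!) = 40 = 40.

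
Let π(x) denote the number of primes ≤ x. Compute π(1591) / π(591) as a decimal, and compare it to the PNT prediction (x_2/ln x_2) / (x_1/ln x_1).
π(1591)/π(591) = 250/107 ≈ 2.3364;  PNT prediction ≈ 2.3304.

π(591) = 107 and π(1591) = 250, so π(1591)/π(591) ≈ 2.3364. The PNT-predicted ratio is (1591/ln(1591)) / (591/ln(591)) ≈ 2.3304. The two agree to within a few percent, as expected.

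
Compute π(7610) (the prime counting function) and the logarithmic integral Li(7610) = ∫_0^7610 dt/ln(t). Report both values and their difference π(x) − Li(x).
π(7610) = 967;  Li(7610) ≈ 982.90;  π(x) − Li(x) ≈ -15.90.

Direct count of primes ≤ 7610 gives π(7610) = 967. Numerical evaluation of the logarithmic integral gives Li(7610) ≈ 982.90. The difference π(x) − Li(x) ≈ -15.90 is typically negative for small/moderate x (Li(x) overestimates), though Littlewood's theorem shows this sign changes infinitely often.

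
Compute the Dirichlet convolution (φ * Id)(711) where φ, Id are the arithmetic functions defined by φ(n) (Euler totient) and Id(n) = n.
(φ * Id)(711) = 3297

Divisors of 711: [1, 3, 9, 79, 237, 711]. For each d | 711:
  d = 1: φ(1) · Id(711/1) = 1 · 711 = 711
  d = 3: φ(3) · Id(711/3) = 2 · 237 = 474
  d = 9: φ(9) · Id(711/9) = 6 · 79 = 474
  d = 79: φ(79) · Id(711/79) = 78 · 9 = 702
  d = 237: φ(237) · Id(711/237) = 156 · 3 = 468
  d = 711: φ(711) · Id(711/711) = 468 · 1 = 468
Summing: (φ * Id)(711) = 711 + 474 + 474 + 702 + 468 + 468 = 3297.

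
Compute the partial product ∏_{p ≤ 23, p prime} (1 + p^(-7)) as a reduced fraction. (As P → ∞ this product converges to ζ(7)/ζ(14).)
∏ = 1213055423679013780431254747580653474818754487990016/1203084832226034935165248483197620256588271403484375

The primes p ≤ 23 are [2, 3, 5, 7, 11, 13, 17, 19, 23]. For each, (1 + 1/p^7) = (p^7 + 1)/p^7. Multiplying these fractions over p ∈ [2, 3, 5, 7, 11, 13, 17, 19, 23] gives 1213055423679013780431254747580653474818754487990016/1203084832226034935165248483197620256588271403484375. (In the limit P → ∞ this tends to ζ(7)/ζ(14).)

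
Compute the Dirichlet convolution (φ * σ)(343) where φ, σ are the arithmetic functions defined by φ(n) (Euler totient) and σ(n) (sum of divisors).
(φ * σ)(343) = 1372

Divisors of 343: [1, 7, 49, 343]. For each d | 343:
  d = 1: φ(1) · σ(343/1) = 1 · 400 = 400
  d = 7: φ(7) · σ(343/7) = 6 · 57 = 342
  d = 49: φ(49) · σ(343/49) = 42 · 8 = 336
  d = 343: φ(343) · σ(343/343) = 294 · 1 = 294
Summing: (φ * σ)(343) = 400 + 342 + 336 + 294 = 1372.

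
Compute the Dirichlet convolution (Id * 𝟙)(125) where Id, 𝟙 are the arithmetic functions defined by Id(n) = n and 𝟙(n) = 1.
(Id * 𝟙)(125) = 156

Divisors of 125: [1, 5, 25, 125]. For each d | 125:
  d = 1: Id(1) · 𝟙(125/1) = 1 · 1 = 1
  d = 5: Id(5) · 𝟙(125/5) = 5 · 1 = 5
  d = 25: Id(25) · 𝟙(125/25) = 25 · 1 = 25
  d = 125: Id(125) · 𝟙(125/125) = 125 · 1 = 125
Summing: (Id * 𝟙)(125) = 1 + 5 + 25 + 125 = 156.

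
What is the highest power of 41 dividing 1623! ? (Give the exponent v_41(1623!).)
v_41(1623!) = 39

Legendre's formula: v_p(n!) = Σ_{k ≥ 1} ⌊n / p^k⌋. For p = 41, n = 1623, the terms are:
  ⌊1623/41^1⌋ = ⌊1623/41⌋ = 39
(the next term ⌊1623/41^2⌋ = 0, terminating the sum). Summing: v_41(1623!) = 39 = 39.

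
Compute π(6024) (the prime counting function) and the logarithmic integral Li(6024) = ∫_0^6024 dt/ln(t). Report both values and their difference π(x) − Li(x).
π(6024) = 785;  Li(6024) ≈ 803.17;  π(x) − Li(x) ≈ -18.17.

Direct count of primes ≤ 6024 gives π(6024) = 785. Numerical evaluation of the logarithmic integral gives Li(6024) ≈ 803.17. The difference π(x) − Li(x) ≈ -18.17 is typically negative for small/moderate x (Li(x) overestimates), though Littlewood's theorem shows this sign changes infinitely often.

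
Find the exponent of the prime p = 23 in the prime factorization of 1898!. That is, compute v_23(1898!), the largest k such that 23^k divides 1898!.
v_23(1898!) = 85

Legendre's formula: v_p(n!) = Σ_{k ≥ 1} ⌊n / p^k⌋. For p = 23, n = 1898, the terms are:
  ⌊1898/23^1⌋ = ⌊1898/23⌋ = 82
  ⌊1898/23^2⌋ = ⌊1898/529⌋ = 3
(the next term ⌊1898/23^3⌋ = 0, terminating the sum). Summing: v_23(1898!) = 82 + 3 = 85.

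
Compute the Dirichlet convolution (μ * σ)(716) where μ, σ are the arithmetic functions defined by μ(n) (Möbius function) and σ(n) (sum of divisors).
(μ * σ)(716) = 716

Divisors of 716: [1, 2, 4, 179, 358, 716]. For each d | 716:
  d = 1: μ(1) · σ(716/1) = 1 · 1260 = 1260
  d = 2: μ(2) · σ(716/2) = -1 · 540 = -540
  d = 4: μ(4) · σ(716/4) = 0 · 180 = 0
  d = 179: μ(179) · σ(716/179) = -1 · 7 = -7
  d = 358: μ(358) · σ(716/358) = 1 · 3 = 3
  d = 716: μ(716) · σ(716/716) = 0 · 1 = 0
Summing: (μ * σ)(716) = 1260 + -540 + 0 + -7 + 3 + 0 = 716.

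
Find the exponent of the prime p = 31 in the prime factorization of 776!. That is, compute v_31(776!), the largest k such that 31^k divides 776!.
v_31(776!) = 25

Legendre's formula: v_p(n!) = Σ_{k ≥ 1} ⌊n / p^k⌋. For p = 31, n = 776, the terms are:
  ⌊776/31^1⌋ = ⌊776/31⌋ = 25
(the next term ⌊776/31^2⌋ = 0, terminating the sum). Summing: v_31(776!) = 25 = 25.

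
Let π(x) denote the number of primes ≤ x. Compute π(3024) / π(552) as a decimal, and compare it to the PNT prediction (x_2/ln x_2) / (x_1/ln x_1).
π(3024)/π(552) = 434/101 ≈ 4.2970;  PNT prediction ≈ 4.3157.

π(552) = 101 and π(3024) = 434, so π(3024)/π(552) ≈ 4.2970. The PNT-predicted ratio is (3024/ln(3024)) / (552/ln(552)) ≈ 4.3157. The two agree to within a few percent, as expected.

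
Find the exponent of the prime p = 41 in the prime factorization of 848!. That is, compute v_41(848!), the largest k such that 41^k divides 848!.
v_41(848!) = 20

Legendre's formula: v_p(n!) = Σ_{k ≥ 1} ⌊n / p^k⌋. For p = 41, n = 848, the terms are:
  ⌊848/41^1⌋ = ⌊848/41⌋ = 20
(the next term ⌊848/41^2⌋ = 0, terminating the sum). Summing: v_41(848!) = 20 = 20.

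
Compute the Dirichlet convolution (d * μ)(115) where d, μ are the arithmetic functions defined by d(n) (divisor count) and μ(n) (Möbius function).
(d * μ)(115) = 1

Divisors of 115: [1, 5, 23, 115]. For each d | 115:
  d = 1: d(1) · μ(115/1) = 1 · 1 = 1
  d = 5: d(5) · μ(115/5) = 2 · -1 = -2
  d = 23: d(23) · μ(115/23) = 2 · -1 = -2
  d = 115: d(115) · μ(115/115) = 4 · 1 = 4
Summing: (d * μ)(115) = 1 + -2 + -2 + 4 = 1.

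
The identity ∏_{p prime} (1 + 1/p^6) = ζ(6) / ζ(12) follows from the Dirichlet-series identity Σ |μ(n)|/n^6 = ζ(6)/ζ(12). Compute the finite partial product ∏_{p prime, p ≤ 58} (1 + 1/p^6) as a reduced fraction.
∏ = 360549358903447598496102606972302575686854635195266223026920975630213276302501208168000000/354490140797970318435085924328566932610522860437094896232244152761372626351680260596056897

The primes p ≤ 58 are [2, 3, 5, 7, 11, 13, 17, 19, 23, 29, 31, 37, 41, 43, 47, 53]. For each, (1 + 1/p^6) = (p^6 + 1)/p^6. Multiplying these fractions over p ∈ [2, 3, 5, 7, 11, 13, 17, 19, 23, 29, 31, 37, 41, 43, 47, 53] gives 360549358903447598496102606972302575686854635195266223026920975630213276302501208168000000/354490140797970318435085924328566932610522860437094896232244152761372626351680260596056897. (In the limit P → ∞ this tends to ζ(6)/ζ(12).)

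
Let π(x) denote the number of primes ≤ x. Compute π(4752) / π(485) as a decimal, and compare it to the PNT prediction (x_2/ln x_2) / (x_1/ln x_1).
π(4752)/π(485) = 640/92 ≈ 6.9565;  PNT prediction ≈ 7.1568.

π(485) = 92 and π(4752) = 640, so π(4752)/π(485) ≈ 6.9565. The PNT-predicted ratio is (4752/ln(4752)) / (485/ln(485)) ≈ 7.1568. The two agree to within a few percent, as expected.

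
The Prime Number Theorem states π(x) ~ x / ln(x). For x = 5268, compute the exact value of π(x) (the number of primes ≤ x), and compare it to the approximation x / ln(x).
π(5268) = 698;  x/ln(x) ≈ 614.75;  relative error ≈ 11.93%.

Directly count primes up to 5268: π(5268) = 698. The PNT approximation gives 5268/ln(5268) ≈ 5268/8.56941 ≈ 614.75. Relative error (π(x) − x/ln(x)) / π(x) ≈ 11.93%; the approximation is known to undercount slightly (Li(x) is a better estimate).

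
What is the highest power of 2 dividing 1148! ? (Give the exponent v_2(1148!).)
v_2(1148!) = 1142

Legendre's formula: v_p(n!) = Σ_{k ≥ 1} ⌊n / p^k⌋. For p = 2, n = 1148, the terms are:
  ⌊1148/2^1⌋ = ⌊1148/2⌋ = 574
  ⌊1148/2^2⌋ = ⌊1148/4⌋ = 287
  ⌊1148/2^3⌋ = ⌊1148/8⌋ = 143
  ⌊1148/2^4⌋ = ⌊1148/16⌋ = 71
  ⌊1148/2^5⌋ = ⌊1148/32⌋ = 35
  ⌊1148/2^6⌋ = ⌊1148/64⌋ = 17
  ⌊1148/2^7⌋ = ⌊1148/128⌋ = 8
  ⌊1148/2^8⌋ = ⌊1148/256⌋ = 4
  ⌊1148/2^9⌋ = ⌊1148/512⌋ = 2
  ⌊1148/2^10⌋ = ⌊1148/1024⌋ = 1
(the next term ⌊1148/2^11⌋ = 0, terminating the sum). Summing: v_2(1148!) = 574 + 287 + 143 + 71 + 35 + 17 + 8 + 4 + 2 + 1 = 1142.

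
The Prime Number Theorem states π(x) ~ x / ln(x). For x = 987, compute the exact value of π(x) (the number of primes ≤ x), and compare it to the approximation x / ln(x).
π(987) = 166;  x/ln(x) ≈ 143.15;  relative error ≈ 13.76%.

Directly count primes up to 987: π(987) = 166. The PNT approximation gives 987/ln(987) ≈ 987/6.89467 ≈ 143.15. Relative error (π(x) − x/ln(x)) / π(x) ≈ 13.76%; the approximation is known to undercount slightly (Li(x) is a better estimate).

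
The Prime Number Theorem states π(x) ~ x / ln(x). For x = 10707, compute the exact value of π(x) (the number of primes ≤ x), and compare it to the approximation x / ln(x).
π(10707) = 1304;  x/ln(x) ≈ 1153.94;  relative error ≈ 11.51%.

Directly count primes up to 10707: π(10707) = 1304. The PNT approximation gives 10707/ln(10707) ≈ 10707/9.27865 ≈ 1153.94. Relative error (π(x) − x/ln(x)) / π(x) ≈ 11.51%; the approximation is known to undercount slightly (Li(x) is a better estimate).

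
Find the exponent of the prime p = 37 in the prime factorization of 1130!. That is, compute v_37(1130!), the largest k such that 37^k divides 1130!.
v_37(1130!) = 30

Legendre's formula: v_p(n!) = Σ_{k ≥ 1} ⌊n / p^k⌋. For p = 37, n = 1130, the terms are:
  ⌊1130/37^1⌋ = ⌊1130/37⌋ = 30
(the next term ⌊1130/37^2⌋ = 0, terminating the sum). Summing: v_37(1130!) = 30 = 30.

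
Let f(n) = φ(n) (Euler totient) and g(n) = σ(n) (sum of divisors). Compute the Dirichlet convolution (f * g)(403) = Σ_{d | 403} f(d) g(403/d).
(φ * σ)(403) = 1612

Divisors of 403: [1, 13, 31, 403]. For each d | 403:
  d = 1: φ(1) · σ(403/1) = 1 · 448 = 448
  d = 13: φ(13) · σ(403/13) = 12 · 32 = 384
  d = 31: φ(31) · σ(403/31) = 30 · 14 = 420
  d = 403: φ(403) · σ(403/403) = 360 · 1 = 360
Summing: (φ * σ)(403) = 448 + 384 + 420 + 360 = 1612.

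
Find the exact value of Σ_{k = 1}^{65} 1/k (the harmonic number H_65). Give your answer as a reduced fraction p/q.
H_65 = 625192648726870088010174299/131362987122535807501262400

Direct summation: H_65 = 1 + 1/2 + ... + 1/65. The least common denominator is lcm(1, ..., 65) = 1182266884102822267511361600; over this denominator the numerator is 1182266884102822267511361600 + 591133442051411133755680800 + 394088961367607422503787200 + 295566721025705566877840400 + 236453376820564453502272320 + 197044480683803711251893600 + 168895269157546038215908800 + 147783360512852783438920200 + 131362987122535807501262400 + 118226688410282226751136160 + 107478807645711115228305600 + 98522240341901855625946800 + 90943606469447866731643200 + 84447634578773019107954400 + 78817792273521484500757440 + 73891680256426391719460100 + 69545110829577780441844800 + 65681493561267903750631200 + 62224572847516961447966400 + 59113344205141113375568080 + 56298423052515346071969600 + 53739403822855557614152800 + 51402908004470533370059200 + 49261120170950927812973400 + 47290675364112890700454464 + 45471803234723933365821600 + 43787662374178602500420800 + 42223817289386509553977200 + 40767823589752491983150400 + 39408896136760742250378720 + 38137641422671686048753600 + 36945840128213195859730050 + 35826269215237038409435200 + 34772555414788890220922400 + 33779053831509207643181760 + 32840746780633951875315600 + 31953159029806007230036800 + 31112286423758480723983200 + 30314535489815955577214400 + 29556672102570556687784040 + 28835777661044445549057600 + 28149211526257673035984800 + 27494578700065634128171200 + 26869701911427778807076400 + 26272597424507161500252480 + 25701454002235266685029600 + 25154614555379197181092800 + 24630560085475463906486700 + 24127895593935148316558400 + 23645337682056445350227232 + 23181703609859260147281600 + 22735901617361966682910800 + 22306922341562684292667200 + 21893831187089301250210400 + 21495761529142223045661120 + 21111908644693254776988600 + 20741524282505653815988800 + 20383911794876245991575200 + 20038421764454614703582400 + 19704448068380371125189360 + 19381424329554463401825600 + 19068820711335843024376800 + 18766141017505115357323200 + 18472920064106597929865025 + 18188721293889573346328640 = 5626733838541830792091568691, so H_65 = 5626733838541830792091568691/1182266884102822267511361600; reducing by gcd(5626733838541830792091568691, 1182266884102822267511361600) = 9 gives 625192648726870088010174299/131362987122535807501262400 ≈ 4.75928. (The PNT-adjacent estimate ln(65) + γ ≈ 4.75160 matches within O(1/n).)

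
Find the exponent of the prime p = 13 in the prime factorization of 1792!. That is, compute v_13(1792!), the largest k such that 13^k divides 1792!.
v_13(1792!) = 147

Legendre's formula: v_p(n!) = Σ_{k ≥ 1} ⌊n / p^k⌋. For p = 13, n = 1792, the terms are:
  ⌊1792/13^1⌋ = ⌊1792/13⌋ = 137
  ⌊1792/13^2⌋ = ⌊1792/169⌋ = 10
(the next term ⌊1792/13^3⌋ = 0, terminating the sum). Summing: v_13(1792!) = 137 + 10 = 147.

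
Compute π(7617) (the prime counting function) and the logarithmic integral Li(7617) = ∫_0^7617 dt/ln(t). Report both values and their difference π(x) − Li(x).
π(7617) = 967;  Li(7617) ≈ 983.68;  π(x) − Li(x) ≈ -16.68.

Direct count of primes ≤ 7617 gives π(7617) = 967. Numerical evaluation of the logarithmic integral gives Li(7617) ≈ 983.68. The difference π(x) − Li(x) ≈ -16.68 is typically negative for small/moderate x (Li(x) overestimates), though Littlewood's theorem shows this sign changes infinitely often.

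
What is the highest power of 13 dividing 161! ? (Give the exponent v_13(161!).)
v_13(161!) = 12

Legendre's formula: v_p(n!) = Σ_{k ≥ 1} ⌊n / p^k⌋. For p = 13, n = 161, the terms are:
  ⌊161/13^1⌋ = ⌊161/13⌋ = 12
(the next term ⌊161/13^2⌋ = 0, terminating the sum). Summing: v_13(161!) = 12 = 12.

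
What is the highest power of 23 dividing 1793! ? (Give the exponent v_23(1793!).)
v_23(1793!) = 80

Legendre's formula: v_p(n!) = Σ_{k ≥ 1} ⌊n / p^k⌋. For p = 23, n = 1793, the terms are:
  ⌊1793/23^1⌋ = ⌊1793/23⌋ = 77
  ⌊1793/23^2⌋ = ⌊1793/529⌋ = 3
(the next term ⌊1793/23^3⌋ = 0, terminating the sum). Summing: v_23(1793!) = 77 + 3 = 80.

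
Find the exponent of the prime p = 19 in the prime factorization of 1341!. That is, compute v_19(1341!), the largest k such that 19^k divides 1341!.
v_19(1341!) = 73

Legendre's formula: v_p(n!) = Σ_{k ≥ 1} ⌊n / p^k⌋. For p = 19, n = 1341, the terms are:
  ⌊1341/19^1⌋ = ⌊1341/19⌋ = 70
  ⌊1341/19^2⌋ = ⌊1341/361⌋ = 3
(the next term ⌊1341/19^3⌋ = 0, terminating the sum). Summing: v_19(1341!) = 70 + 3 = 73.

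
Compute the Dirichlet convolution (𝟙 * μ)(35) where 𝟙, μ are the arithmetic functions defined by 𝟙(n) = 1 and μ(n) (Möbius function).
(𝟙 * μ)(35) = 0

Divisors of 35: [1, 5, 7, 35]. For each d | 35:
  d = 1: 𝟙(1) · μ(35/1) = 1 · 1 = 1
  d = 5: 𝟙(5) · μ(35/5) = 1 · -1 = -1
  d = 7: 𝟙(7) · μ(35/7) = 1 · -1 = -1
  d = 35: 𝟙(35) · μ(35/35) = 1 · 1 = 1
Summing: (𝟙 * μ)(35) = 1 + -1 + -1 + 1 = 0.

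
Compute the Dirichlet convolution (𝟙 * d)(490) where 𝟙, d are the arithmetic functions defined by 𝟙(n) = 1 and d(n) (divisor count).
(𝟙 * d)(490) = 54

Divisors of 490: [1, 2, 5, 7, 10, 14, 35, 49, 70, 98, 245, 490]. For each d | 490:
  d = 1: 𝟙(1) · d(490/1) = 1 · 12 = 12
  d = 2: 𝟙(2) · d(490/2) = 1 · 6 = 6
  d = 5: 𝟙(5) · d(490/5) = 1 · 6 = 6
  d = 7: 𝟙(7) · d(490/7) = 1 · 8 = 8
  d = 10: 𝟙(10) · d(490/10) = 1 · 3 = 3
  d = 14: 𝟙(14) · d(490/14) = 1 · 4 = 4
  d = 35: 𝟙(35) · d(490/35) = 1 · 4 = 4
  d = 49: 𝟙(49) · d(490/49) = 1 · 4 = 4
  d = 70: 𝟙(70) · d(490/70) = 1 · 2 = 2
  d = 98: 𝟙(98) · d(490/98) = 1 · 2 = 2
  d = 245: 𝟙(245) · d(490/245) = 1 · 2 = 2
  d = 490: 𝟙(490) · d(490/490) = 1 · 1 = 1
Summing: (𝟙 * d)(490) = 12 + 6 + 6 + 8 + 3 + 4 + 4 + 4 + 2 + 2 + 2 + 1 = 54.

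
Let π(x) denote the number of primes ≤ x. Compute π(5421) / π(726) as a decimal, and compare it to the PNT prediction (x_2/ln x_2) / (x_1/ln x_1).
π(5421)/π(726) = 716/128 ≈ 5.5938;  PNT prediction ≈ 5.7209.

π(726) = 128 and π(5421) = 716, so π(5421)/π(726) ≈ 5.5938. The PNT-predicted ratio is (5421/ln(5421)) / (726/ln(726)) ≈ 5.7209. The two agree to within a few percent, as expected.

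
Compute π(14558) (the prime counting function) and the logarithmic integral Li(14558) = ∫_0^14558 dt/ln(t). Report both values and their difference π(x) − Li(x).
π(14558) = 1706;  Li(14558) ≈ 1730.59;  π(x) − Li(x) ≈ -24.59.

Direct count of primes ≤ 14558 gives π(14558) = 1706. Numerical evaluation of the logarithmic integral gives Li(14558) ≈ 1730.59. The difference π(x) − Li(x) ≈ -24.59 is typically negative for small/moderate x (Li(x) overestimates), though Littlewood's theorem shows this sign changes infinitely often.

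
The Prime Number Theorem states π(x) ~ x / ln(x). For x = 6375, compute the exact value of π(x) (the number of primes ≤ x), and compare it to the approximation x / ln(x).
π(6375) = 831;  x/ln(x) ≈ 727.73;  relative error ≈ 12.43%.

Directly count primes up to 6375: π(6375) = 831. The PNT approximation gives 6375/ln(6375) ≈ 6375/8.76014 ≈ 727.73. Relative error (π(x) − x/ln(x)) / π(x) ≈ 12.43%; the approximation is known to undercount slightly (Li(x) is a better estimate).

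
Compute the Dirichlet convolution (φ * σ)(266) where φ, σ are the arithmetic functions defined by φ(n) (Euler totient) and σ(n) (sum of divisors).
(φ * σ)(266) = 2128

Divisors of 266: [1, 2, 7, 14, 19, 38, 133, 266]. For each d | 266:
  d = 1: φ(1) · σ(266/1) = 1 · 480 = 480
  d = 2: φ(2) · σ(266/2) = 1 · 160 = 160
  d = 7: φ(7) · σ(266/7) = 6 · 60 = 360
  d = 14: φ(14) · σ(266/14) = 6 · 20 = 120
  d = 19: φ(19) · σ(266/19) = 18 · 24 = 432
  d = 38: φ(38) · σ(266/38) = 18 · 8 = 144
  d = 133: φ(133) · σ(266/133) = 108 · 3 = 324
  d = 266: φ(266) · σ(266/266) = 108 · 1 = 108
Summing: (φ * σ)(266) = 480 + 160 + 360 + 120 + 432 + 144 + 324 + 108 = 2128.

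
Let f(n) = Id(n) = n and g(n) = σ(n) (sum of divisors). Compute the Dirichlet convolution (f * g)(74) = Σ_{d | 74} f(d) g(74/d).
(Id * σ)(74) = 375

Divisors of 74: [1, 2, 37, 74]. For each d | 74:
  d = 1: Id(1) · σ(74/1) = 1 · 114 = 114
  d = 2: Id(2) · σ(74/2) = 2 · 38 = 76
  d = 37: Id(37) · σ(74/37) = 37 · 3 = 111
  d = 74: Id(74) · σ(74/74) = 74 · 1 = 74
Summing: (Id * σ)(74) = 114 + 76 + 111 + 74 = 375.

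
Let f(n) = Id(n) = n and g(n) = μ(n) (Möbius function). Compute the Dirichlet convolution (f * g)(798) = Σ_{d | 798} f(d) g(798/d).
(Id * μ)(798) = 216

Divisors of 798: [1, 2, 3, 6, 7, 14, 19, 21, 38, 42, 57, 114, 133, 266, 399, 798]. For each d | 798:
  d = 1: Id(1) · μ(798/1) = 1 · 1 = 1
  d = 2: Id(2) · μ(798/2) = 2 · -1 = -2
  d = 3: Id(3) · μ(798/3) = 3 · -1 = -3
  d = 6: Id(6) · μ(798/6) = 6 · 1 = 6
  d = 7: Id(7) · μ(798/7) = 7 · -1 = -7
  d = 14: Id(14) · μ(798/14) = 14 · 1 = 14
  d = 19: Id(19) · μ(798/19) = 19 · -1 = -19
  d = 21: Id(21) · μ(798/21) = 21 · 1 = 21
  d = 38: Id(38) · μ(798/38) = 38 · 1 = 38
  d = 42: Id(42) · μ(798/42) = 42 · -1 = -42
  d = 57: Id(57) · μ(798/57) = 57 · 1 = 57
  d = 114: Id(114) · μ(798/114) = 114 · -1 = -114
  d = 133: Id(133) · μ(798/133) = 133 · 1 = 133
  d = 266: Id(266) · μ(798/266) = 266 · -1 = -266
  d = 399: Id(399) · μ(798/399) = 399 · -1 = -399
  d = 798: Id(798) · μ(798/798) = 798 · 1 = 798
Summing: (Id * μ)(798) = 1 + -2 + -3 + 6 + -7 + 14 + -19 + 21 + 38 + -42 + 57 + -114 + 133 + -266 + -399 + 798 = 216.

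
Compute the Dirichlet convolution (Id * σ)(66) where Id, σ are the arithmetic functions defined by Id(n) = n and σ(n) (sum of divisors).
(Id * σ)(66) = 805

Divisors of 66: [1, 2, 3, 6, 11, 22, 33, 66]. For each d | 66:
  d = 1: Id(1) · σ(66/1) = 1 · 144 = 144
  d = 2: Id(2) · σ(66/2) = 2 · 48 = 96
  d = 3: Id(3) · σ(66/3) = 3 · 36 = 108
  d = 6: Id(6) · σ(66/6) = 6 · 12 = 72
  d = 11: Id(11) · σ(66/11) = 11 · 12 = 132
  d = 22: Id(22) · σ(66/22) = 22 · 4 = 88
  d = 33: Id(33) · σ(66/33) = 33 · 3 = 99
  d = 66: Id(66) · σ(66/66) = 66 · 1 = 66
Summing: (Id * σ)(66) = 144 + 96 + 108 + 72 + 132 + 88 + 99 + 66 = 805.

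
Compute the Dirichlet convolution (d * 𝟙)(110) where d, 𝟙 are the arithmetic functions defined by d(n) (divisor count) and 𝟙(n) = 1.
(d * 𝟙)(110) = 27

Divisors of 110: [1, 2, 5, 10, 11, 22, 55, 110]. For each d | 110:
  d = 1: d(1) · 𝟙(110/1) = 1 · 1 = 1
  d = 2: d(2) · 𝟙(110/2) = 2 · 1 = 2
  d = 5: d(5) · 𝟙(110/5) = 2 · 1 = 2
  d = 10: d(10) · 𝟙(110/10) = 4 · 1 = 4
  d = 11: d(11) · 𝟙(110/11) = 2 · 1 = 2
  d = 22: d(22) · 𝟙(110/22) = 4 · 1 = 4
  d = 55: d(55) · 𝟙(110/55) = 4 · 1 = 4
  d = 110: d(110) · 𝟙(110/110) = 8 · 1 = 8
Summing: (d * 𝟙)(110) = 1 + 2 + 2 + 4 + 2 + 4 + 4 + 8 = 27.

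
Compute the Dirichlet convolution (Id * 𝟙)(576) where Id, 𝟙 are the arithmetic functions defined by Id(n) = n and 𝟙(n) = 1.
(Id * 𝟙)(576) = 1651

Divisors of 576: [1, 2, 3, 4, 6, 8, 9, 12, 16, 18, 24, 32, 36, 48, 64, 72, 96, 144, 192, 288, 576]. For each d | 576:
  d = 1: Id(1) · 𝟙(576/1) = 1 · 1 = 1
  d = 2: Id(2) · 𝟙(576/2) = 2 · 1 = 2
  d = 3: Id(3) · 𝟙(576/3) = 3 · 1 = 3
  d = 4: Id(4) · 𝟙(576/4) = 4 · 1 = 4
  d = 6: Id(6) · 𝟙(576/6) = 6 · 1 = 6
  d = 8: Id(8) · 𝟙(576/8) = 8 · 1 = 8
  d = 9: Id(9) · 𝟙(576/9) = 9 · 1 = 9
  d = 12: Id(12) · 𝟙(576/12) = 12 · 1 = 12
  d = 16: Id(16) · 𝟙(576/16) = 16 · 1 = 16
  d = 18: Id(18) · 𝟙(576/18) = 18 · 1 = 18
  d = 24: Id(24) · 𝟙(576/24) = 24 · 1 = 24
  d = 32: Id(32) · 𝟙(576/32) = 32 · 1 = 32
  d = 36: Id(36) · 𝟙(576/36) = 36 · 1 = 36
  d = 48: Id(48) · 𝟙(576/48) = 48 · 1 = 48
  d = 64: Id(64) · 𝟙(576/64) = 64 · 1 = 64
  d = 72: Id(72) · 𝟙(576/72) = 72 · 1 = 72
  d = 96: Id(96) · 𝟙(576/96) = 96 · 1 = 96
  d = 144: Id(144) · 𝟙(576/144) = 144 · 1 = 144
  d = 192: Id(192) · 𝟙(576/192) = 192 · 1 = 192
  d = 288: Id(288) · 𝟙(576/288) = 288 · 1 = 288
  d = 576: Id(576) · 𝟙(576/576) = 576 · 1 = 576
Summing: (Id * 𝟙)(576) = 1 + 2 + 3 + 4 + 6 + 8 + 9 + 12 + 16 + 18 + 24 + 32 + 36 + 48 + 64 + 72 + 96 + 144 + 192 + 288 + 576 = 1651.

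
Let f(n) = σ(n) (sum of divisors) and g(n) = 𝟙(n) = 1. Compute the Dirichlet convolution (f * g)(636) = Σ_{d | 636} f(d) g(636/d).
(σ * 𝟙)(636) = 3025

Divisors of 636: [1, 2, 3, 4, 6, 12, 53, 106, 159, 212, 318, 636]. For each d | 636:
  d = 1: σ(1) · 𝟙(636/1) = 1 · 1 = 1
  d = 2: σ(2) · 𝟙(636/2) = 3 · 1 = 3
  d = 3: σ(3) · 𝟙(636/3) = 4 · 1 = 4
  d = 4: σ(4) · 𝟙(636/4) = 7 · 1 = 7
  d = 6: σ(6) · 𝟙(636/6) = 12 · 1 = 12
  d = 12: σ(12) · 𝟙(636/12) = 28 · 1 = 28
  d = 53: σ(53) · 𝟙(636/53) = 54 · 1 = 54
  d = 106: σ(106) · 𝟙(636/106) = 162 · 1 = 162
  d = 159: σ(159) · 𝟙(636/159) = 216 · 1 = 216
  d = 212: σ(212) · 𝟙(636/212) = 378 · 1 = 378
  d = 318: σ(318) · 𝟙(636/318) = 648 · 1 = 648
  d = 636: σ(636) · 𝟙(636/636) = 1512 · 1 = 1512
Summing: (σ * 𝟙)(636) = 1 + 3 + 4 + 7 + 12 + 28 + 54 + 162 + 216 + 378 + 648 + 1512 = 3025.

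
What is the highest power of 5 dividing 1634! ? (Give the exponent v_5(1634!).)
v_5(1634!) = 406

Legendre's formula: v_p(n!) = Σ_{k ≥ 1} ⌊n / p^k⌋. For p = 5, n = 1634, the terms are:
  ⌊1634/5^1⌋ = ⌊1634/5⌋ = 326
  ⌊1634/5^2⌋ = ⌊1634/25⌋ = 65
  ⌊1634/5^3⌋ = ⌊1634/125⌋ = 13
  ⌊1634/5^4⌋ = ⌊1634/625⌋ = 2
(the next term ⌊1634/5^5⌋ = 0, terminating the sum). Summing: v_5(1634!) = 326 + 65 + 13 + 2 = 406.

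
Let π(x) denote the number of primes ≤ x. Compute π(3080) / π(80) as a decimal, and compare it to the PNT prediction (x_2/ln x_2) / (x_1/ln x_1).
π(3080)/π(80) = 440/22 ≈ 20.0000;  PNT prediction ≈ 21.0027.

π(80) = 22 and π(3080) = 440, so π(3080)/π(80) ≈ 20.0000. The PNT-predicted ratio is (3080/ln(3080)) / (80/ln(80)) ≈ 21.0027. The two agree to within a few percent, as expected.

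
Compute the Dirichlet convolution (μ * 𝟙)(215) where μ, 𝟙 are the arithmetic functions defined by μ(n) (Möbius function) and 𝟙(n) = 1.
(μ * 𝟙)(215) = 0

Divisors of 215: [1, 5, 43, 215]. For each d | 215:
  d = 1: μ(1) · 𝟙(215/1) = 1 · 1 = 1
  d = 5: μ(5) · 𝟙(215/5) = -1 · 1 = -1
  d = 43: μ(43) · 𝟙(215/43) = -1 · 1 = -1
  d = 215: μ(215) · 𝟙(215/215) = 1 · 1 = 1
Summing: (μ * 𝟙)(215) = 1 + -1 + -1 + 1 = 0.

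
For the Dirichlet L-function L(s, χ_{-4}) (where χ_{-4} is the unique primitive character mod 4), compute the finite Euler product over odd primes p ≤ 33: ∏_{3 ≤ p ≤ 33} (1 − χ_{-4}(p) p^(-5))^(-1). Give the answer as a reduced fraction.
∏ = 52015810615424538455317584769582112629834289625/52216435813704314792391924764477903837266444288

The odd primes p ≤ 33 are [3, 5, 7, 11, 13, 17, 19, 23, 29, 31]. For each, χ(p) = 1 if p ≡ 1 mod 4, χ(p) = −1 if p ≡ 3 mod 4. Taking (1 − χ(p)/p^5)^(-1) = p^5/(p^5 − χ(p)): (1 − (-1)/3^5)^(-1) · (1 − (1)/5^5)^(-1) · (1 − (-1)/7^5)^(-1) · (1 − (-1)/11^5)^(-1) · (1 − (1)/13^5)^(-1) · (1 − (1)/17^5)^(-1) · (1 − (-1)/19^5)^(-1) · (1 − (-1)/23^5)^(-1) · (1 − (1)/29^5)^(-1) · (1 − (-1)/31^5)^(-1) = 52015810615424538455317584769582112629834289625/52216435813704314792391924764477903837266444288.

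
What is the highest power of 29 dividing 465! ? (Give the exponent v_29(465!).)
v_29(465!) = 16

Legendre's formula: v_p(n!) = Σ_{k ≥ 1} ⌊n / p^k⌋. For p = 29, n = 465, the terms are:
  ⌊465/29^1⌋ = ⌊465/29⌋ = 16
(the next term ⌊465/29^2⌋ = 0, terminating the sum). Summing: v_29(465!) = 16 = 16.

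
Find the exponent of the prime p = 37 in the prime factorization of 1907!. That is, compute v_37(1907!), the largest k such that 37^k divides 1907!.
v_37(1907!) = 52

Legendre's formula: v_p(n!) = Σ_{k ≥ 1} ⌊n / p^k⌋. For p = 37, n = 1907, the terms are:
  ⌊1907/37^1⌋ = ⌊1907/37⌋ = 51
  ⌊1907/37^2⌋ = ⌊1907/1369⌋ = 1
(the next term ⌊1907/37^3⌋ = 0, terminating the sum). Summing: v_37(1907!) = 51 + 1 = 52.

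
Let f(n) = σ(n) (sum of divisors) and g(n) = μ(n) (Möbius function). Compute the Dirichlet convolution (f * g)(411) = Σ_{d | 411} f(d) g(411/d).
(σ * μ)(411) = 411

Divisors of 411: [1, 3, 137, 411]. For each d | 411:
  d = 1: σ(1) · μ(411/1) = 1 · 1 = 1
  d = 3: σ(3) · μ(411/3) = 4 · -1 = -4
  d = 137: σ(137) · μ(411/137) = 138 · -1 = -138
  d = 411: σ(411) · μ(411/411) = 552 · 1 = 552
Summing: (σ * μ)(411) = 1 + -4 + -138 + 552 = 411.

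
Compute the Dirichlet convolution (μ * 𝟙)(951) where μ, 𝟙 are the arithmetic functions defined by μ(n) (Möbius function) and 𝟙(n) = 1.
(μ * 𝟙)(951) = 0

Divisors of 951: [1, 3, 317, 951]. For each d | 951:
  d = 1: μ(1) · 𝟙(951/1) = 1 · 1 = 1
  d = 3: μ(3) · 𝟙(951/3) = -1 · 1 = -1
  d = 317: μ(317) · 𝟙(951/317) = -1 · 1 = -1
  d = 951: μ(951) · 𝟙(951/951) = 1 · 1 = 1
Summing: (μ * 𝟙)(951) = 1 + -1 + -1 + 1 = 0.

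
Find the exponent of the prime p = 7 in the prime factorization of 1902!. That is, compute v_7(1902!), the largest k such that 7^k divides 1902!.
v_7(1902!) = 314

Legendre's formula: v_p(n!) = Σ_{k ≥ 1} ⌊n / p^k⌋. For p = 7, n = 1902, the terms are:
  ⌊1902/7^1⌋ = ⌊1902/7⌋ = 271
  ⌊1902/7^2⌋ = ⌊1902/49⌋ = 38
  ⌊1902/7^3⌋ = ⌊1902/343⌋ = 5
(the next term ⌊1902/7^4⌋ = 0, terminating the sum). Summing: v_7(1902!) = 271 + 38 + 5 = 314.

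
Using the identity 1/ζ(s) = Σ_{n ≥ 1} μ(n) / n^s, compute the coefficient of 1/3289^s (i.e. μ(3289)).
μ(3289) = -1

Factor n = 3289 = 11 · 13 · 23. μ(n) = 0 if any exponent ≥ 2 (not squarefree); otherwise μ(n) = (−1)^{ω(n)} where ω(n) is the number of distinct prime factors. Applying: μ(3289) = -1.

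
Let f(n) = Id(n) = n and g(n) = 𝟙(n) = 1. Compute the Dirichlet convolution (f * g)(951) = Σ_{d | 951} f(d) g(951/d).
(Id * 𝟙)(951) = 1272

Divisors of 951: [1, 3, 317, 951]. For each d | 951:
  d = 1: Id(1) · 𝟙(951/1) = 1 · 1 = 1
  d = 3: Id(3) · 𝟙(951/3) = 3 · 1 = 3
  d = 317: Id(317) · 𝟙(951/317) = 317 · 1 = 317
  d = 951: Id(951) · 𝟙(951/951) = 951 · 1 = 951
Summing: (Id * 𝟙)(951) = 1 + 3 + 317 + 951 = 1272.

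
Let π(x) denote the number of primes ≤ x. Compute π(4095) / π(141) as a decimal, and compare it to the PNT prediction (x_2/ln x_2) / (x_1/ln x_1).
π(4095)/π(141) = 564/34 ≈ 16.5882;  PNT prediction ≈ 17.2797.

π(141) = 34 and π(4095) = 564, so π(4095)/π(141) ≈ 16.5882. The PNT-predicted ratio is (4095/ln(4095)) / (141/ln(141)) ≈ 17.2797. The two agree to within a few percent, as expected.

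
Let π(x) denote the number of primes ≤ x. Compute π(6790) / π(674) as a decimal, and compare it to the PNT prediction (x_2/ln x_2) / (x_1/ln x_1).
π(6790)/π(674) = 873/122 ≈ 7.1557;  PNT prediction ≈ 7.4367.

π(674) = 122 and π(6790) = 873, so π(6790)/π(674) ≈ 7.1557. The PNT-predicted ratio is (6790/ln(6790)) / (674/ln(674)) ≈ 7.4367. The two agree to within a few percent, as expected.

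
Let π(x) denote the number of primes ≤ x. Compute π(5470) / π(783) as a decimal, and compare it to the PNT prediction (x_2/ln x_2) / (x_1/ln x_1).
π(5470)/π(783) = 721/137 ≈ 5.2628;  PNT prediction ≈ 5.4082.

π(783) = 137 and π(5470) = 721, so π(5470)/π(783) ≈ 5.2628. The PNT-predicted ratio is (5470/ln(5470)) / (783/ln(783)) ≈ 5.4082. The two agree to within a few percent, as expected.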